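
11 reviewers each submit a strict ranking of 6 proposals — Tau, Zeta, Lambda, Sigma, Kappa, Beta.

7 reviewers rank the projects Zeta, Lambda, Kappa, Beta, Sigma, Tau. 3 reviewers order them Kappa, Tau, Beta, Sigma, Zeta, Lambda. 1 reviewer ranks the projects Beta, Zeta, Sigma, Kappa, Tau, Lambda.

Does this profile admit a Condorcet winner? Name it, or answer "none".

Zeta

Head-to-head results (11 reviewers):
Tau vs Zeta: Tau is ranked higher on 3 ballots, Zeta on 8. Zeta wins 8–3.
Tau vs Lambda: 4 to 7, Lambda.
Tau vs Sigma: Tau is ranked higher on 3 ballots, Sigma on 8. Sigma wins 8–3.
Tau vs Kappa: Tau preferred on 0 ballots; Kappa wins 11–0.
Tau vs Beta: 3 to 8, Beta.
Zeta vs Lambda: Zeta is ranked higher on 7+3+1 = 11 ballots, Lambda on 0. Zeta wins 11–0.
Zeta vs Sigma: Zeta is ranked higher on 7+1 = 8 ballots, Sigma on 3. Zeta wins 8–3.
Zeta vs Kappa: Zeta is ranked higher on 7+1 = 8 ballots, Kappa on 3. Zeta wins 8–3.
Zeta vs Beta: 7 to 4, Zeta.
Lambda vs Sigma: Lambda is ranked higher on 7 ballots, Sigma on 4. Lambda wins 7–4.
Lambda vs Kappa: 7 for Lambda, 4 for Kappa — Lambda by 7–4.
Lambda vs Beta: Lambda is ranked higher on 7 ballots, Beta on 4. Lambda wins 7–4.
Sigma vs Kappa: Sigma preferred on 1 ballot; Kappa wins 10–1.
Sigma vs Beta: 0 to 11, Beta.
Kappa vs Beta: Kappa preferred on 7+3 = 10 ballots; Kappa wins 10–1.
Only Zeta has no losses; Zeta is the Condorcet winner.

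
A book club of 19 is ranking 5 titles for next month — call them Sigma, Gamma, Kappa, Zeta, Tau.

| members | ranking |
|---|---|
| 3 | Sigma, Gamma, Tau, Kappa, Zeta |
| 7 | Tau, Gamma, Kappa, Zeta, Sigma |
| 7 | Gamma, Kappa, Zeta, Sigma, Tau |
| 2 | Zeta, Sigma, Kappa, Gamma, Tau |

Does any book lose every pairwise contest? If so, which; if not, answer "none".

none

Pairwise majorities:
Sigma–Gamma: Gamma 14–5.
Sigma vs Kappa: 3+2 = 5 for Sigma, 14 for Kappa — Kappa by 14–5.
Sigma–Zeta: Zeta 16–3.
Sigma vs Tau: Sigma, 12–7.
Gamma vs Kappa: Gamma preferred on 3+7+7 = 17 ballots; Gamma wins 17–2.
Gamma vs Zeta: 17 to 2, Gamma.
Gamma vs Tau: Gamma wins 12–7.
Kappa vs Zeta: Kappa is ranked higher on 3+7+7 = 17 ballots, Zeta on 2. Kappa wins 17–2.
Kappa vs Tau: Tau, 10–9.
Zeta vs Tau: Tau wins 10–9.
No book is winless: Sigma beats Tau; Gamma beats Sigma; Kappa beats Sigma; Zeta beats Sigma; Tau beats Kappa. There is no Condorcet loser.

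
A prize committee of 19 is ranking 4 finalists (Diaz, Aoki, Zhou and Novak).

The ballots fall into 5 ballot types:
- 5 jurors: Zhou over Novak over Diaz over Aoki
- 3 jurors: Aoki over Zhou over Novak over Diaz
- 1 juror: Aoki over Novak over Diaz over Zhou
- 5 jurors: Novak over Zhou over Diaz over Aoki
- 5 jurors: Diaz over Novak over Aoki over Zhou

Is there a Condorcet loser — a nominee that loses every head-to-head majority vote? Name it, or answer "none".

Pairwise majorities:
Diaz vs Aoki: 15 to 4, Diaz.
Diaz vs Zhou: 1+5 = 6 for Diaz, 13 for Zhou — Zhou by 13–6.
Diaz vs Novak: 5 to 14, Novak.
Aoki vs Zhou: Zhou wins 10–9.
Aoki vs Novak: Novak, 15–4.
Zhou vs Novak: Zhou preferred on 5+3 = 8 ballots; Novak wins 11–8.
Aoki is beaten in every head-to-head and is the Condorcet loser.

Aoki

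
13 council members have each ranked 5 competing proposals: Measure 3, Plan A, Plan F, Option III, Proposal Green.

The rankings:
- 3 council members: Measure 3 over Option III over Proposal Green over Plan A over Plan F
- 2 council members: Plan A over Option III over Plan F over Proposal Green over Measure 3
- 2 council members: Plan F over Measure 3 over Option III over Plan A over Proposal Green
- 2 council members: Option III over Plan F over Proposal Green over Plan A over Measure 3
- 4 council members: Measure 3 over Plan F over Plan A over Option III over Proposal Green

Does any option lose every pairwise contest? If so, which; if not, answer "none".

Pairwise majorities:
Measure 3 vs Plan A: Measure 3 wins 9–4.
Measure 3 vs Plan F: Measure 3 preferred on 3+4 = 7 ballots; Measure 3 wins 7–6.
Measure 3 vs Option III: Measure 3 is ranked higher on 3+2+4 = 9 ballots, Option III on 4. Measure 3 wins 9–4.
Measure 3 vs Proposal Green: Measure 3 wins 9–4.
Plan A vs Plan F: Plan A preferred on 3+2 = 5 ballots; Plan F wins 8–5.
Plan A–Option III: Option III 7–6.
Plan A vs Proposal Green: Plan A preferred on 2+2+4 = 8 ballots; Plan A wins 8–5.
Plan F–Option III: Option III 7–6.
Plan F vs Proposal Green: Plan F, 10–3.
Option III vs Proposal Green: Option III is ranked higher on 3+2+2+2+4 = 13 ballots, Proposal Green on 0. Option III wins 13–0.
Only Proposal Green has no wins; Proposal Green is the Condorcet loser.

Proposal Green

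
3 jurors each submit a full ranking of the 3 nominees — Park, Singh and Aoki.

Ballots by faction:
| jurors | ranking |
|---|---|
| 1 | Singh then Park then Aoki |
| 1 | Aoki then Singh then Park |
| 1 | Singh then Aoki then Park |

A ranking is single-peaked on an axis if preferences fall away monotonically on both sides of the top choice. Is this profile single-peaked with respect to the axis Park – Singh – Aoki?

Axis positions: Park=1, Singh=2, Aoki=3.
Faction 1 (peak Singh at position 2): ranking walks positions 2-1-3, expanding outward from the peak — single-peaked.
Faction 2 (peak Aoki at position 3): ranking walks positions 3-2-1, expanding outward from the peak — single-peaked.
Faction 3 (peak Singh at position 2): ranking walks positions 2-3-1, expanding outward from the peak — single-peaked.
Every ranking is single-peaked on this axis.

yes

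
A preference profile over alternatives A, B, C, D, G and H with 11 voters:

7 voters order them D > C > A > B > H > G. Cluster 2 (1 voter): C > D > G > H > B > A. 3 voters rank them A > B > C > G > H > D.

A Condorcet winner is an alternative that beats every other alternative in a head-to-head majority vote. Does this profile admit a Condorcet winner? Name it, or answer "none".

Check each pair by majority over 11 ballots:
A vs B: A wins 10–1.
A vs C: C wins 8–3.
A–D: D 8–3.
A vs G: A, 10–1.
A–H: A 10–1.
B–C: C 8–3.
B–D: D 8–3.
B vs G: B, 10–1.
B vs H: B, 10–1.
C–D: D 7–4.
C vs G: C, 11–0.
C vs H: C, 11–0.
D vs G: D, 8–3.
D vs H: D, 8–3.
G vs H: H, 7–4.
D beats each of A, B, C, G, H — D is the Condorcet winner.

D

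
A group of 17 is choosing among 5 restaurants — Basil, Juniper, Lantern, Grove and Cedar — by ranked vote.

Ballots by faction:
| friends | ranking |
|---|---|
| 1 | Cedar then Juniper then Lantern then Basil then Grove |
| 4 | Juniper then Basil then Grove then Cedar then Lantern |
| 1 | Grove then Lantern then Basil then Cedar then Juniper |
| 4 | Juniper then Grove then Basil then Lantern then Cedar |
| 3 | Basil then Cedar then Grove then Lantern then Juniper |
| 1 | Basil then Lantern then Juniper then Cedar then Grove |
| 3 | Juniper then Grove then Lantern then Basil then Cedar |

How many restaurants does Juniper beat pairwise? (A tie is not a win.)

Juniper against each rival (17 friends):
Juniper vs Basil: 1+4+4+3 = 12 for Juniper, 5 for Basil — Juniper by 12–5.
Juniper vs Lantern: Juniper, 12–5.
Juniper vs Grove: Juniper, 13–4.
Juniper vs Cedar: Juniper wins 12–5.
Juniper beats Basil, Lantern, Grove, Cedar — 4 pairwise wins.

4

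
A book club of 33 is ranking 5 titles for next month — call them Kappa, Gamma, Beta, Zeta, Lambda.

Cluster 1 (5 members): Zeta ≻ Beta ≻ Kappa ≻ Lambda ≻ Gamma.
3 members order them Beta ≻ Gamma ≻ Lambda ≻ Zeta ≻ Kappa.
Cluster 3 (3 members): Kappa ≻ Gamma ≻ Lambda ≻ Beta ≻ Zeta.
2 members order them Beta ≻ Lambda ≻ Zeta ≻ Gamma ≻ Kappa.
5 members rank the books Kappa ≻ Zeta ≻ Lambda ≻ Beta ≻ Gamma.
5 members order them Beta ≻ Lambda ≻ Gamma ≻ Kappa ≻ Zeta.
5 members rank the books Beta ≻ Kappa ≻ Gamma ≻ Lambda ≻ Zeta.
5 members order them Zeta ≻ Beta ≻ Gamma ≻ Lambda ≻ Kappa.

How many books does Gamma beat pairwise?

0

Gamma against each rival (33 members):
Gamma vs Kappa: 3+2+5+5 = 15 for Gamma, 18 for Kappa — Kappa by 18–15.
Gamma vs Beta: Beta wins 30–3.
Gamma vs Zeta: Zeta wins 17–16.
Gamma vs Lambda: 16 to 17, Lambda.
Gamma beats no one; loses to Kappa, Beta, Zeta, Lambda — 0 pairwise wins.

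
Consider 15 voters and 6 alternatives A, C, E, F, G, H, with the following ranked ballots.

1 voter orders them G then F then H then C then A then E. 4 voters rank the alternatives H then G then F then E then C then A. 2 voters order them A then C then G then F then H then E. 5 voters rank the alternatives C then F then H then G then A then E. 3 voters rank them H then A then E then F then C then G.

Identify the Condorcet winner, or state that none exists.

Head-to-head results (15 voters):
A vs C: 2+3 = 5 for A, 10 for C — C by 10–5.
A vs E: A is ranked higher on 1+2+5+3 = 11 ballots, E on 4. A wins 11–4.
A vs F: A is ranked higher on 2+3 = 5 ballots, F on 10. F wins 10–5.
A vs G: 5 to 10, G.
A vs H: A preferred on 2 ballots; H wins 13–2.
C vs E: C is ranked higher on 1+2+5 = 8 ballots, E on 7. C wins 8–7.
C vs F: C preferred on 2+5 = 7 ballots; F wins 8–7.
C vs G: 10 to 5, C.
C vs H: C is ranked higher on 2+5 = 7 ballots, H on 8. H wins 8–7.
E vs F: 3 for E, 12 for F — F by 12–3.
E vs G: E preferred on 3 ballots; G wins 12–3.
E vs H: E is ranked higher on 0 ballots, H on 15. H wins 15–0.
F vs G: F is ranked higher on 5+3 = 8 ballots, G on 7. F wins 8–7.
F vs H: 8 to 7, F.
G vs H: 1+2 = 3 for G, 12 for H — H by 12–3.
F beats each of A, C, E, G, H — F is the Condorcet winner.

F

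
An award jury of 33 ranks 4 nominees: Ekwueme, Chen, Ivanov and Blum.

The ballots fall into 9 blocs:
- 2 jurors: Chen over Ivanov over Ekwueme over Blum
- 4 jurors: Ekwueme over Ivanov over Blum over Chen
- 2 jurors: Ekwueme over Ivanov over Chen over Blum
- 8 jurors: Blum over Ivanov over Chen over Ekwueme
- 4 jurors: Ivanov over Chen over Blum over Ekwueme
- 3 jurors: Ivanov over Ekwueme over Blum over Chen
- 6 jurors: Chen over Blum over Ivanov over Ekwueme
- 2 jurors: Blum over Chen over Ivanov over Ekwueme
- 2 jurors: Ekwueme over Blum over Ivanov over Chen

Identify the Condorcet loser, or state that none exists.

Pairwise majorities:
Ekwueme vs Chen: 4+2+3+2 = 11 for Ekwueme, 22 for Chen — Chen by 22–11.
Ekwueme vs Ivanov: Ivanov wins 25–8.
Ekwueme vs Blum: Blum wins 20–13.
Chen–Ivanov: Ivanov 23–10.
Chen vs Blum: Chen preferred on 2+2+4+6 = 14 ballots; Blum wins 19–14.
Ivanov vs Blum: 2+4+2+4+3 = 15 for Ivanov, 18 for Blum — Blum by 18–15.
Ekwueme is beaten in every head-to-head and is the Condorcet loser.

Ekwueme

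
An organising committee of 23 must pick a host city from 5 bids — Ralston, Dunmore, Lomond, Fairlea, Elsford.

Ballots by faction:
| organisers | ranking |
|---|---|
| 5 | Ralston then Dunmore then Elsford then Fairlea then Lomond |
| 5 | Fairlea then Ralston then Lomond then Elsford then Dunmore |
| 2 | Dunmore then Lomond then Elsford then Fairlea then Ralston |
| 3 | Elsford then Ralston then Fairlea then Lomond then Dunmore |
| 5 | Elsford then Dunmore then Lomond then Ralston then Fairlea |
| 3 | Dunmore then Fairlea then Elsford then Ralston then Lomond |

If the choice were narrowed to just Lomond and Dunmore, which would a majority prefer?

Ballots ranking Lomond above Dunmore: 5 + 3 = 8.
Ballots ranking Dunmore above Lomond: 23 − 8 = 15.
Dunmore wins the head-to-head 15–8.

Dunmore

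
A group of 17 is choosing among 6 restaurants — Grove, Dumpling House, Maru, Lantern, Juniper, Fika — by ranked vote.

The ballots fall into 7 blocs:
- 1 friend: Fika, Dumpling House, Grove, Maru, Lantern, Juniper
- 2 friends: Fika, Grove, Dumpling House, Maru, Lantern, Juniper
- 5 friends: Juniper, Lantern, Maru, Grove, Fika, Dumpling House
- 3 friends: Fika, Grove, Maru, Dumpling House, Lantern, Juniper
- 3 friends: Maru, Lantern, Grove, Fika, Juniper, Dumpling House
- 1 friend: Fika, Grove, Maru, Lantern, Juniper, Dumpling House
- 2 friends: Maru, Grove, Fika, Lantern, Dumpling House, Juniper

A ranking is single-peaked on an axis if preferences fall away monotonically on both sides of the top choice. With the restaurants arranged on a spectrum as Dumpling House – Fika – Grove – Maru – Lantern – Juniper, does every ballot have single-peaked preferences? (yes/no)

yes

Axis positions: Dumpling House=1, Fika=2, Grove=3, Maru=4, Lantern=5, Juniper=6.
Bloc 1 (peak Fika at position 2): ranking walks positions 2-1-3-4-5-6, expanding outward from the peak — single-peaked.
Bloc 2 (peak Fika at position 2): ranking walks positions 2-3-1-4-5-6, expanding outward from the peak — single-peaked.
Bloc 3 (peak Juniper at position 6): ranking walks positions 6-5-4-3-2-1, expanding outward from the peak — single-peaked.
Bloc 4 (peak Fika at position 2): ranking walks positions 2-3-4-1-5-6, expanding outward from the peak — single-peaked.
Bloc 5 (peak Maru at position 4): ranking walks positions 4-5-3-2-6-1, expanding outward from the peak — single-peaked.
Bloc 6 (peak Fika at position 2): ranking walks positions 2-3-4-5-6-1, expanding outward from the peak — single-peaked.
Bloc 7 (peak Maru at position 4): ranking walks positions 4-3-2-5-1-6, expanding outward from the peak — single-peaked.
Every ranking is single-peaked on this axis.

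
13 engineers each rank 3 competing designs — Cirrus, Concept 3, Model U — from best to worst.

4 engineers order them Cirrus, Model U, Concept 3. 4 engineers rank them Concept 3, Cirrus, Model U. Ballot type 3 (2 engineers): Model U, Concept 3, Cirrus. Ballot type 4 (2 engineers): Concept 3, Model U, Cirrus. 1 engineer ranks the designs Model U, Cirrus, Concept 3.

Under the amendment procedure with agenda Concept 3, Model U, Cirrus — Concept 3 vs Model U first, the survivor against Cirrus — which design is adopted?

Round 1: Concept 3 vs Model U — 6–7, Model U advances.
Round 2: Model U vs Cirrus — 5–8, Cirrus advances.
Cirrus survives the agenda.

Cirrus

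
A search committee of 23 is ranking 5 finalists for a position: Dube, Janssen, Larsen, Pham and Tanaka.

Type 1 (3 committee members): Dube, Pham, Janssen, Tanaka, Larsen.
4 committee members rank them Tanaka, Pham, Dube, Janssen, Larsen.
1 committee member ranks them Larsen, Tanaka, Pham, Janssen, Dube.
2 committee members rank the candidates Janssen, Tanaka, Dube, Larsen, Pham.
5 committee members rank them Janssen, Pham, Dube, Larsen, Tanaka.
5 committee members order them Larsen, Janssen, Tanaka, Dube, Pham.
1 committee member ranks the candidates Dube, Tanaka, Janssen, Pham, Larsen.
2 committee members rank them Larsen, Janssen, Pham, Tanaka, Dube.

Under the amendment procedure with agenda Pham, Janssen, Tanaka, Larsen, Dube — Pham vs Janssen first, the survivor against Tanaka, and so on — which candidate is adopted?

Janssen

Round 1: Pham vs Janssen — 8–15, Janssen advances.
Round 2: Janssen vs Tanaka — 17–6, Janssen advances.
Round 3: Janssen vs Larsen — 15–8, Janssen advances.
Round 4: Janssen vs Dube — 15–8, Janssen advances.
The agenda winner is Janssen.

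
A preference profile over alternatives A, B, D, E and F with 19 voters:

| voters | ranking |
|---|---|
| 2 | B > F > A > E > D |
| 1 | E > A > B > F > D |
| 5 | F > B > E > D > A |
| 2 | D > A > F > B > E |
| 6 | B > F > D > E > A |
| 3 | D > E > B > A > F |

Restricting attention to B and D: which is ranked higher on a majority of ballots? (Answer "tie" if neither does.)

Ballots ranking B above D: 2 + 1 + 5 + 6 = 14.
Ballots ranking D above B: 19 − 14 = 5.
B wins the head-to-head 14–5.

B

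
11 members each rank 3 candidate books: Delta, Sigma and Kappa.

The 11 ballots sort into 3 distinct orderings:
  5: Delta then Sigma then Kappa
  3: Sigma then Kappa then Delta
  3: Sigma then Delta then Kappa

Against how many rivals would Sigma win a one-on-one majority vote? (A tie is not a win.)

2

Sigma against each rival (11 members):
Sigma vs Delta: Sigma wins 6–5.
Sigma vs Kappa: 5+3+3 = 11 for Sigma, 0 for Kappa — Sigma by 11–0.
Sigma beats Delta, Kappa — 2 pairwise wins.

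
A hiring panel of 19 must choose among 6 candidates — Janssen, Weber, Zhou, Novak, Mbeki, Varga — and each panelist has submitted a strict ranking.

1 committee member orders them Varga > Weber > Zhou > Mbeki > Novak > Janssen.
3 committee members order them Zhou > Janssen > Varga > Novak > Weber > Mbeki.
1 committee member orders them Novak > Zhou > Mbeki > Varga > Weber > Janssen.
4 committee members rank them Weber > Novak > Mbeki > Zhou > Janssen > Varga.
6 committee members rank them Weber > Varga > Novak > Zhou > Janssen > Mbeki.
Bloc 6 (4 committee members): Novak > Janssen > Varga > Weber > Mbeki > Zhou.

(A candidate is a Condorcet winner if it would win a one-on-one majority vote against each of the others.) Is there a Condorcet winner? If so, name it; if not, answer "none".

Head-to-head results (19 committee members):
Janssen vs Weber: Weber wins 12–7.
Janssen vs Zhou: Zhou, 15–4.
Janssen vs Novak: Novak, 16–3.
Janssen vs Mbeki: Janssen wins 13–6.
Janssen vs Varga: Janssen wins 11–8.
Weber vs Zhou: Weber, 15–4.
Weber vs Novak: Weber wins 11–8.
Weber vs Mbeki: Weber wins 18–1.
Weber vs Varga: Weber, 10–9.
Zhou vs Novak: Novak wins 15–4.
Zhou vs Mbeki: Zhou, 11–8.
Zhou vs Varga: Varga, 11–8.
Novak vs Mbeki: Novak wins 18–1.
Novak vs Varga: Varga, 10–9.
Mbeki–Varga: Varga 14–5.
Weber wins every pairwise contest, so Weber is the Condorcet winner.

Weber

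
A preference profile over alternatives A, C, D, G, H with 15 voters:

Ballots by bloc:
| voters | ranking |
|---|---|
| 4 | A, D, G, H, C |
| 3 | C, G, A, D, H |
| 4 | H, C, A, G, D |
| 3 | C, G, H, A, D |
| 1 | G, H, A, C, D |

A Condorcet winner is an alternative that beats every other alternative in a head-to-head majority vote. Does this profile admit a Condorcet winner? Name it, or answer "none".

none

Pairwise majorities:
A vs C: C, 10–5.
A vs D: A wins 15–0.
A vs G: A wins 8–7.
A vs H: H wins 8–7.
C vs D: C, 11–4.
C vs G: C wins 10–5.
C–H: H 9–6.
D–G: G 11–4.
D–H: H 8–7.
G vs H: G, 11–4.
No alternative is unbeaten: A loses to C; C loses to H; D loses to A; G loses to A; H loses to G. In particular A → G → H → A is a majority cycle — no Condorcet winner exists.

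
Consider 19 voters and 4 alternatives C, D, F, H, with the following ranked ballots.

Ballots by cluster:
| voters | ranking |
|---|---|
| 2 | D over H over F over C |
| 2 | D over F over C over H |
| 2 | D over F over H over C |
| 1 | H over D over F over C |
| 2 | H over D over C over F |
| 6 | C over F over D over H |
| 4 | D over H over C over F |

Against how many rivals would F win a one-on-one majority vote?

F against each rival (19 voters):
F vs C: 2+2+2+1 = 7 for F, 12 for C — C by 12–7.
F vs D: 6 for F, 13 for D — D by 13–6.
F vs H: 2+2+6 = 10 for F, 9 for H — F by 10–9.
F beats H; loses to C, D — 1 pairwise win.

1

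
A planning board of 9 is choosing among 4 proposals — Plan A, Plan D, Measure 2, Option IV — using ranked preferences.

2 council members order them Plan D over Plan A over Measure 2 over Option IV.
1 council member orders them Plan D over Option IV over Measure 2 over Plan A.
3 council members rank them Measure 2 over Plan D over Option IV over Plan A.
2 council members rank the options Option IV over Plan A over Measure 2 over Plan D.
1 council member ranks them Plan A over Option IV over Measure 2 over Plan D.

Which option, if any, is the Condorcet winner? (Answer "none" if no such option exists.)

Head-to-head results (9 council members):
Plan A vs Plan D: Plan D wins 6–3.
Plan A vs Measure 2: Plan A wins 5–4.
Plan A vs Option IV: Option IV wins 6–3.
Plan D vs Measure 2: Measure 2 wins 6–3.
Plan D vs Option IV: 6 to 3, Plan D.
Measure 2 vs Option IV: Measure 2 is ranked higher on 2+3 = 5 ballots, Option IV on 4. Measure 2 wins 5–4.
No option is unbeaten: Plan A loses to Plan D; Plan D loses to Measure 2; Measure 2 loses to Plan A; Option IV loses to Plan D. In particular Plan A beats Measure 2 beats Plan D beats Plan A is a majority cycle — no Condorcet winner exists.

none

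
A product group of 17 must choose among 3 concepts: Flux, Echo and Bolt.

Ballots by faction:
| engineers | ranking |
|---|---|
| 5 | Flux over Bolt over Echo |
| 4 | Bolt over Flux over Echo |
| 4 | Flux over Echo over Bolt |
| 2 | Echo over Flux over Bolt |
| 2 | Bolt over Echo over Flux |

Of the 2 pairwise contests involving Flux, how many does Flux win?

Flux against each rival (17 engineers):
Flux vs Echo: 13 to 4, Flux.
Flux vs Bolt: Flux preferred on 5+4+2 = 11 ballots; Flux wins 11–6.
Flux beats Echo, Bolt — 2 pairwise wins.

2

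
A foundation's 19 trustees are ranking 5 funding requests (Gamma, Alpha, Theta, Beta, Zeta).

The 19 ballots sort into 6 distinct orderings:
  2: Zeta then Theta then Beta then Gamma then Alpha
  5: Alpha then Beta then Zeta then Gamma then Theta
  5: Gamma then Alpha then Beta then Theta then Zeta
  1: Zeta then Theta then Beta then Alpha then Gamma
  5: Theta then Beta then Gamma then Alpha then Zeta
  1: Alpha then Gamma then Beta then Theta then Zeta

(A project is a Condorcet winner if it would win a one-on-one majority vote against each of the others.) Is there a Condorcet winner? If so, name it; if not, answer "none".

Pairwise majorities:
Gamma vs Alpha: Gamma, 12–7.
Gamma vs Theta: Gamma, 11–8.
Gamma vs Beta: 6 to 13, Beta.
Gamma–Zeta: Gamma 11–8.
Alpha vs Theta: Alpha is ranked higher on 5+5+1 = 11 ballots, Theta on 8. Alpha wins 11–8.
Alpha–Beta: Alpha 11–8.
Alpha vs Zeta: Alpha is ranked higher on 5+5+5+1 = 16 ballots, Zeta on 3. Alpha wins 16–3.
Theta vs Beta: Theta preferred on 2+1+5 = 8 ballots; Beta wins 11–8.
Theta–Zeta: Theta 11–8.
Beta vs Zeta: 5+5+5+1 = 16 for Beta, 3 for Zeta — Beta by 16–3.
Each project drops at least one matchup (Gamma loses to Beta; Alpha loses to Gamma; Theta loses to Gamma; Beta loses to Alpha; Zeta loses to Gamma); the cycle Gamma > Alpha > Beta > Gamma rules out a Condorcet winner.

none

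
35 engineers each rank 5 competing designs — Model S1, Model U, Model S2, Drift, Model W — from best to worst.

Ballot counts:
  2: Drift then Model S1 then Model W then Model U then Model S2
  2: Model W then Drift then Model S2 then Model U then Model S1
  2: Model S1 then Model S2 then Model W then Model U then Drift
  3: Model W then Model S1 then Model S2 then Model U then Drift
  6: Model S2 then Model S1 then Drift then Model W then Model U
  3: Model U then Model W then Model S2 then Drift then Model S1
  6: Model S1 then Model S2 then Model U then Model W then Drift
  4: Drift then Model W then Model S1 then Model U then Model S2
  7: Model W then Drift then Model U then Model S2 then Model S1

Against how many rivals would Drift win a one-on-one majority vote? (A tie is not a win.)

2

Drift against each rival (35 engineers):
Drift vs Model S1: Drift wins 18–17.
Drift vs Model U: Drift wins 21–14.
Drift–Model S2: Model S2 20–15.
Drift vs Model W: Model W wins 23–12.
Drift beats Model S1, Model U; loses to Model S2, Model W — 2 pairwise wins.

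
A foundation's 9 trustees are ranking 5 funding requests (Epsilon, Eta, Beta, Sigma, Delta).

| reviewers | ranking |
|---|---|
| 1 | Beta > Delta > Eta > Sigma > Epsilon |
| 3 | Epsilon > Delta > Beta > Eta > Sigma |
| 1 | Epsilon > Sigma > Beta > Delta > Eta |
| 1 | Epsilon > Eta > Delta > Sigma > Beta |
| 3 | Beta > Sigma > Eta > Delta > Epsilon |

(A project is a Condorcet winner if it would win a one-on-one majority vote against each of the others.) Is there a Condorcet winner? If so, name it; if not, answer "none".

Epsilon

Check each pair by majority over 9 ballots:
Epsilon vs Eta: 5 to 4, Epsilon.
Epsilon vs Beta: Epsilon wins 5–4.
Epsilon vs Sigma: Epsilon is ranked higher on 3+1+1 = 5 ballots, Sigma on 4. Epsilon wins 5–4.
Epsilon vs Delta: 5 to 4, Epsilon.
Eta vs Beta: Beta, 8–1.
Eta vs Sigma: Eta wins 5–4.
Eta vs Delta: Delta wins 5–4.
Beta–Sigma: Beta 7–2.
Beta–Delta: Beta 5–4.
Sigma vs Delta: Delta, 5–4.
Epsilon beats each of Eta, Beta, Sigma, Delta — Epsilon is the Condorcet winner.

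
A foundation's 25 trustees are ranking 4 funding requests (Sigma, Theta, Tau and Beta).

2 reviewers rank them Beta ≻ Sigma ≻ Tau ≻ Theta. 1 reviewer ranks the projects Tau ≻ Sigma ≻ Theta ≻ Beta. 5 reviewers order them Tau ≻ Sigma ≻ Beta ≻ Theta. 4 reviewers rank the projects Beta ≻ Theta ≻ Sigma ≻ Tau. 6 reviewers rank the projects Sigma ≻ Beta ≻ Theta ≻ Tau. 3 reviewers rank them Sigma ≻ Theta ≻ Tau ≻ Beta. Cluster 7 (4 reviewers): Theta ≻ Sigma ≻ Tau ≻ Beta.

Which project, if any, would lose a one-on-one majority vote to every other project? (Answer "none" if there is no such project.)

none

Head-to-head results (25 reviewers):
Sigma vs Theta: 17 to 8, Sigma.
Sigma vs Tau: Sigma is ranked higher on 2+4+6+3+4 = 19 ballots, Tau on 6. Sigma wins 19–6.
Sigma vs Beta: Sigma wins 19–6.
Theta–Tau: Theta 17–8.
Theta vs Beta: Beta, 17–8.
Tau vs Beta: Tau, 13–12.
Every project wins at least one matchup (Sigma beats Theta; Theta beats Tau; Tau beats Beta; Beta beats Theta), so there is no Condorcet loser.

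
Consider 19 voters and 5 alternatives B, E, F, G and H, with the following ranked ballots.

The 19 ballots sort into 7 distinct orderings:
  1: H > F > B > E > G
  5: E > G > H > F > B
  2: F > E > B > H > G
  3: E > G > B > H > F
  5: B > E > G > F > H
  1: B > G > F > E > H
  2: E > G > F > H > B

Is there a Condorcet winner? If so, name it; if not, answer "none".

Pairwise majorities:
B vs E: E, 12–7.
B–F: F 10–9.
B vs G: 9 to 10, G.
B vs H: B wins 11–8.
E vs F: E preferred on 5+3+5+2 = 15 ballots; E wins 15–4.
E vs G: E is ranked higher on 1+5+2+3+5+2 = 18 ballots, G on 1. E wins 18–1.
E vs H: E, 18–1.
F vs G: G, 16–3.
F–H: F 10–9.
G vs H: 16 to 3, G.
E defeats every rival head-to-head and is the Condorcet winner.

E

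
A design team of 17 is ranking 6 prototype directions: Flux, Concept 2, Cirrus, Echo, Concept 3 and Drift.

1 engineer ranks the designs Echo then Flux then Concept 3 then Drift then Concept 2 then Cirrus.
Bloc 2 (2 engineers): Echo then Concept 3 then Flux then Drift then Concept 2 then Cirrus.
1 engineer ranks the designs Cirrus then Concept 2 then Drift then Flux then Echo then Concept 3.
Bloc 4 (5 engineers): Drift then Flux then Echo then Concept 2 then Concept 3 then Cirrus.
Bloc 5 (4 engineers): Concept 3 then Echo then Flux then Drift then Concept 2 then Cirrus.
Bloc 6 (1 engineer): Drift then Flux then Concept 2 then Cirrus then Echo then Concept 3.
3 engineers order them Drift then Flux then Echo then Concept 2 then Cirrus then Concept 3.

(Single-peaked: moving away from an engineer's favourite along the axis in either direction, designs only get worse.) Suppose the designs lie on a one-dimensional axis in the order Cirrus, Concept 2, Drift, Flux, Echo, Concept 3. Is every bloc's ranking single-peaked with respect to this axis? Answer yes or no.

Axis positions: Cirrus=1, Concept 2=2, Drift=3, Flux=4, Echo=5, Concept 3=6.
Bloc 1 (peak Echo at position 5): ranking walks positions 5-4-6-3-2-1, expanding outward from the peak — single-peaked.
Bloc 2 (peak Echo at position 5): ranking walks positions 5-6-4-3-2-1, expanding outward from the peak — single-peaked.
Bloc 3 (peak Cirrus at position 1): ranking walks positions 1-2-3-4-5-6, expanding outward from the peak — single-peaked.
Bloc 4 (peak Drift at position 3): ranking walks positions 3-4-5-2-6-1, expanding outward from the peak — single-peaked.
Bloc 5 (peak Concept 3 at position 6): ranking walks positions 6-5-4-3-2-1, expanding outward from the peak — single-peaked.
Bloc 6 (peak Drift at position 3): ranking walks positions 3-4-2-1-5-6, expanding outward from the peak — single-peaked.
Bloc 7 (peak Drift at position 3): ranking walks positions 3-4-5-2-1-6, expanding outward from the peak — single-peaked.
Every ranking is single-peaked on this axis.

yes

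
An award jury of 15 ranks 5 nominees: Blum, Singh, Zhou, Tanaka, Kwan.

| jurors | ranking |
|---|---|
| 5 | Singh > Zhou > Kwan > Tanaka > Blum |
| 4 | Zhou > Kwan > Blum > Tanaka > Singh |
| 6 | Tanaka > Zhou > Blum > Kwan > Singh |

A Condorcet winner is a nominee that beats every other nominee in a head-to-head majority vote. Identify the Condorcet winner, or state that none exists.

Zhou

Check each pair by majority over 15 ballots:
Blum vs Singh: Blum wins 10–5.
Blum vs Zhou: 0 for Blum, 15 for Zhou — Zhou by 15–0.
Blum–Tanaka: Tanaka 11–4.
Blum vs Kwan: 6 to 9, Kwan.
Singh vs Zhou: 5 for Singh, 10 for Zhou — Zhou by 10–5.
Singh vs Tanaka: 5 for Singh, 10 for Tanaka — Tanaka by 10–5.
Singh vs Kwan: Kwan, 10–5.
Zhou vs Tanaka: Zhou wins 9–6.
Zhou vs Kwan: 15 to 0, Zhou.
Tanaka vs Kwan: Kwan, 9–6.
Zhou defeats every rival head-to-head and is the Condorcet winner.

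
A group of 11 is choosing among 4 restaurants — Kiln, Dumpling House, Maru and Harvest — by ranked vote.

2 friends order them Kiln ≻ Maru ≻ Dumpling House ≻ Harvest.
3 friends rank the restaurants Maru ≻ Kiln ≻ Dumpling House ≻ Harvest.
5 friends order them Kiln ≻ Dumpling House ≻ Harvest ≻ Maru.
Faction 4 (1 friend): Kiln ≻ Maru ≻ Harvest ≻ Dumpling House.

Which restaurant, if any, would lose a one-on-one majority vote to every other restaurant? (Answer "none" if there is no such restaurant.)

Harvest

Head-to-head results (11 friends):
Kiln vs Dumpling House: 2+3+5+1 = 11 for Kiln, 0 for Dumpling House — Kiln by 11–0.
Kiln vs Maru: Kiln is ranked higher on 2+5+1 = 8 ballots, Maru on 3. Kiln wins 8–3.
Kiln vs Harvest: Kiln, 11–0.
Dumpling House vs Maru: 5 for Dumpling House, 6 for Maru — Maru by 6–5.
Dumpling House vs Harvest: Dumpling House is ranked higher on 2+3+5 = 10 ballots, Harvest on 1. Dumpling House wins 10–1.
Maru–Harvest: Maru 6–5.
Harvest loses to every other restaurant — it is the Condorcet loser.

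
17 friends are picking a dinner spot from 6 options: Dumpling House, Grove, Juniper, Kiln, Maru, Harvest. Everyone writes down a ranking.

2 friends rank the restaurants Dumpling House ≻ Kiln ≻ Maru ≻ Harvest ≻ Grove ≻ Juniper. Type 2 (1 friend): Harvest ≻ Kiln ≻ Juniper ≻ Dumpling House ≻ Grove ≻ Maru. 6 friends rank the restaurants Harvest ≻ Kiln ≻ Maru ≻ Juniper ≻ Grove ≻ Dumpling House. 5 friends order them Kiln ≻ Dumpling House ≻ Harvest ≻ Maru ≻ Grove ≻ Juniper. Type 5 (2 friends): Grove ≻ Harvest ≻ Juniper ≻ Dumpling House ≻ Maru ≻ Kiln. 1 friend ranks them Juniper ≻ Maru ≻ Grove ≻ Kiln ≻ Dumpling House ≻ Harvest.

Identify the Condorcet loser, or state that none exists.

none

Head-to-head results (17 friends):
Dumpling House vs Grove: Grove, 9–8.
Dumpling House vs Juniper: Juniper, 10–7.
Dumpling House vs Kiln: Kiln wins 13–4.
Dumpling House vs Maru: 10 to 7, Dumpling House.
Dumpling House–Harvest: Harvest 9–8.
Grove–Juniper: Grove 9–8.
Grove vs Kiln: 2+1 = 3 for Grove, 14 for Kiln — Kiln by 14–3.
Grove vs Maru: 3 to 14, Maru.
Grove vs Harvest: Grove preferred on 2+1 = 3 ballots; Harvest wins 14–3.
Juniper vs Kiln: Kiln wins 14–3.
Juniper vs Maru: Maru wins 13–4.
Juniper vs Harvest: 1 for Juniper, 16 for Harvest — Harvest by 16–1.
Kiln vs Maru: Kiln, 14–3.
Kiln vs Harvest: Kiln is ranked higher on 2+5+1 = 8 ballots, Harvest on 9. Harvest wins 9–8.
Maru vs Harvest: Harvest, 14–3.
Each restaurant has at least one pairwise win (Dumpling House beats Maru; Grove beats Dumpling House; Juniper beats Dumpling House; Kiln beats Dumpling House; Maru beats Grove; Harvest beats Dumpling House) — no Condorcet loser.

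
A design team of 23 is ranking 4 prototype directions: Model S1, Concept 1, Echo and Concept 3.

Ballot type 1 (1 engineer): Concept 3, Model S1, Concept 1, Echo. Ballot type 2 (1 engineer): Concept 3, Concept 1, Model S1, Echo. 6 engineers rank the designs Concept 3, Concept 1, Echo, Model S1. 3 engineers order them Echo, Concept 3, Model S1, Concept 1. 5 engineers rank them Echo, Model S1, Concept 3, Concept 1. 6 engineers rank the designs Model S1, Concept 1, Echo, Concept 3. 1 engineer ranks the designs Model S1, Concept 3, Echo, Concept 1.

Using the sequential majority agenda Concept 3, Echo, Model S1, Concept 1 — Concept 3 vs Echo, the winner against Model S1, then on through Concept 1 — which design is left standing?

Concept 1

Round 1: Concept 3 vs Echo — 9–14, Echo advances.
Round 2: Echo vs Model S1 — 14–9, Echo advances.
Round 3: Echo vs Concept 1 — 9–14, Concept 1 advances.
Concept 1 survives the agenda.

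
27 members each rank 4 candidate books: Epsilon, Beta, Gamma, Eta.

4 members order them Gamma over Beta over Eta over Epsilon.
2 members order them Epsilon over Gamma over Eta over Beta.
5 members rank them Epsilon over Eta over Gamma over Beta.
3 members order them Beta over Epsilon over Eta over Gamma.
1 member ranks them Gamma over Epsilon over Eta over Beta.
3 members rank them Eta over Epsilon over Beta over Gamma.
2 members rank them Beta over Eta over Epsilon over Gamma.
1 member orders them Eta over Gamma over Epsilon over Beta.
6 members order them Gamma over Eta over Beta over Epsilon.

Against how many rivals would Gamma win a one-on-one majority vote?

Gamma against each rival (27 members):
Gamma vs Epsilon: 12 to 15, Epsilon.
Gamma–Beta: Gamma 19–8.
Gamma vs Eta: 13 to 14, Eta.
Gamma beats Beta; loses to Epsilon, Eta — 1 pairwise win.

1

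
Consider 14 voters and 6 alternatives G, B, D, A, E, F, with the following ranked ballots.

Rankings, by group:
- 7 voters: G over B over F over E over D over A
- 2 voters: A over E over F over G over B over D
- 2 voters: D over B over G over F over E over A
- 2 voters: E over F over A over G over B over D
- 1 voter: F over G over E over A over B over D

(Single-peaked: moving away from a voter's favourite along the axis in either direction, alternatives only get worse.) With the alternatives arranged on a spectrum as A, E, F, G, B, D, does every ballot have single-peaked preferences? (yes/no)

yes

Axis positions: A=1, E=2, F=3, G=4, B=5, D=6.
Group 1 (peak G at position 4): ranking walks positions 4-5-3-2-6-1, expanding outward from the peak — single-peaked.
Group 2 (peak A at position 1): ranking walks positions 1-2-3-4-5-6, expanding outward from the peak — single-peaked.
Group 3 (peak D at position 6): ranking walks positions 6-5-4-3-2-1, expanding outward from the peak — single-peaked.
Group 4 (peak E at position 2): ranking walks positions 2-3-1-4-5-6, expanding outward from the peak — single-peaked.
Group 5 (peak F at position 3): ranking walks positions 3-4-2-1-5-6, expanding outward from the peak — single-peaked.
Every ranking is single-peaked on this axis.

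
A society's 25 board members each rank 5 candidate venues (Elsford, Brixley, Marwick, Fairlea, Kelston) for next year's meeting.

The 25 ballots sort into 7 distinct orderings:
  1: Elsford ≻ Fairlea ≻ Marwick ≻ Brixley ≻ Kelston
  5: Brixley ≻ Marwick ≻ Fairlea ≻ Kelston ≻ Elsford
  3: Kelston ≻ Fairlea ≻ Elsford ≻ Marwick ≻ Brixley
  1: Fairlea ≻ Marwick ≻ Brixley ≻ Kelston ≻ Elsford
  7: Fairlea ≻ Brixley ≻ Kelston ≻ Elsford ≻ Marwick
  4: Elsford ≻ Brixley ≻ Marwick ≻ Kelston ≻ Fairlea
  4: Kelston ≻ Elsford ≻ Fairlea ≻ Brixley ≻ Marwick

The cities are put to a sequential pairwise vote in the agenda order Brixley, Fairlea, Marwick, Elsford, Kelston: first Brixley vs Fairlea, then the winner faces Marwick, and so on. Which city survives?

Fairlea

Round 1: Brixley vs Fairlea — 9–16, Fairlea advances.
Round 2: Fairlea vs Marwick — 16–9, Fairlea advances.
Round 3: Fairlea vs Elsford — 16–9, Fairlea advances.
Round 4: Fairlea vs Kelston — 14–11, Fairlea advances.
The agenda winner is Fairlea.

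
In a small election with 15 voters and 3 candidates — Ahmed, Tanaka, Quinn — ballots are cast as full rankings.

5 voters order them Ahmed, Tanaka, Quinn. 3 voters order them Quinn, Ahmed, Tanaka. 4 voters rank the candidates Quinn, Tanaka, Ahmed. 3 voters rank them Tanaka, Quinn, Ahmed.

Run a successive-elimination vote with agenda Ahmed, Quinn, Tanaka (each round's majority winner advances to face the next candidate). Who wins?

Tanaka

Round 1: Ahmed vs Quinn — 5–10, Quinn advances.
Round 2: Quinn vs Tanaka — 7–8, Tanaka advances.
The agenda winner is Tanaka.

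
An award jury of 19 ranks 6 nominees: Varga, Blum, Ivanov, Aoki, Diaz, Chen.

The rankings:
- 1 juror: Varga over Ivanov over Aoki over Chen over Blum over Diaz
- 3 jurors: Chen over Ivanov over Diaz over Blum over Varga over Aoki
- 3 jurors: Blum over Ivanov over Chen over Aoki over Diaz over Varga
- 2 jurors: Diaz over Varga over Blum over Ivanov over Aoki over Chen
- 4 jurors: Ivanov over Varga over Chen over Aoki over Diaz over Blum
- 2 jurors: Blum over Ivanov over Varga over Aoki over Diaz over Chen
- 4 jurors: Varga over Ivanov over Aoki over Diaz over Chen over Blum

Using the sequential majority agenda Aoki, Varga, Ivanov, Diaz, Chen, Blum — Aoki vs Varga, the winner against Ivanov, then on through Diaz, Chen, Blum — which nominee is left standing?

Round 1: Aoki vs Varga — 3–16, Varga advances.
Round 2: Varga vs Ivanov — 7–12, Ivanov advances.
Round 3: Ivanov vs Diaz — 17–2, Ivanov advances.
Round 4: Ivanov vs Chen — 16–3, Ivanov advances.
Round 5: Ivanov vs Blum — 12–7, Ivanov advances.
The agenda winner is Ivanov.

Ivanov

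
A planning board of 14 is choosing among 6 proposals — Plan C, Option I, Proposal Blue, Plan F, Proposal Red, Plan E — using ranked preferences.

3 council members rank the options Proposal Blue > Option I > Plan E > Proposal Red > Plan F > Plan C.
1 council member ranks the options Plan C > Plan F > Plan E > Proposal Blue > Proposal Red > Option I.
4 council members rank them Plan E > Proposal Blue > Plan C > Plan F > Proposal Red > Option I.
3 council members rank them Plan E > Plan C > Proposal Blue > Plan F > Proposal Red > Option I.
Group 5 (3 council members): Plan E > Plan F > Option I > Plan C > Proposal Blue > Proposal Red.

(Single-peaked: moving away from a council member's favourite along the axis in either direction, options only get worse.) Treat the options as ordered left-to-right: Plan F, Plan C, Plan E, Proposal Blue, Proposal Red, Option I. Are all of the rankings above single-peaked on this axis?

Axis positions: Plan F=1, Plan C=2, Plan E=3, Proposal Blue=4, Proposal Red=5, Option I=6.
Group 1: ranking walks positions 4-6-3-5-1-2; Option I is ranked above Proposal Red even though Proposal Red lies between Option I and the peak Proposal Blue on the axis — preferences dip and rise again. Not single-peaked.
Group 2 (peak Plan C at position 2): ranking walks positions 2-1-3-4-5-6, expanding outward from the peak — single-peaked.
Group 3 (peak Plan E at position 3): ranking walks positions 3-4-2-1-5-6, expanding outward from the peak — single-peaked.
Group 4 (peak Plan E at position 3): ranking walks positions 3-2-4-1-5-6, expanding outward from the peak — single-peaked.
Group 5: ranking walks positions 3-1-6-2-4-5; Plan F is ranked above Plan C even though Plan C lies between Plan F and the peak Plan E on the axis — preferences dip and rise again. Not single-peaked.
Group 1 violates single-peakedness, so the profile is not single-peaked on this axis.

no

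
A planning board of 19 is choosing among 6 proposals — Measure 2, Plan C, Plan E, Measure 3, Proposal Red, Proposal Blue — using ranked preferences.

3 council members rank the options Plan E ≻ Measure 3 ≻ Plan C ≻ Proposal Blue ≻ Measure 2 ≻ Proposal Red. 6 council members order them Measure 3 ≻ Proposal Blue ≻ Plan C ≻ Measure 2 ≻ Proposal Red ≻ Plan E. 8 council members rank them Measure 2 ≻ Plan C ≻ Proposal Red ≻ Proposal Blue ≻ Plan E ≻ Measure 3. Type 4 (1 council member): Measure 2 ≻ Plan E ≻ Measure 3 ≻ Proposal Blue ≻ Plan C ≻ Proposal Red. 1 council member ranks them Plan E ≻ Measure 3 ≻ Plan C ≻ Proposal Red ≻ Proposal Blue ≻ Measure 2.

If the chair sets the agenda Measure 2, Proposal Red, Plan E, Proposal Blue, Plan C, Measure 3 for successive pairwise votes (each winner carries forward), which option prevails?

Round 1: Measure 2 vs Proposal Red — 18–1, Measure 2 advances.
Round 2: Measure 2 vs Plan E — 15–4, Measure 2 advances.
Round 3: Measure 2 vs Proposal Blue — 9–10, Proposal Blue advances.
Round 4: Proposal Blue vs Plan C — 7–12, Plan C advances.
Round 5: Plan C vs Measure 3 — 8–11, Measure 3 advances.
The agenda winner is Measure 3.

Measure 3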